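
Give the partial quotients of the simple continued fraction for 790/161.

[4; 1, 9, 1, 2, 1, 3]

Run the Euclidean algorithm on 790 and 161; the successive quotients are the partial quotients a_0, a_1, ... (each step inverts the fractional part left over by the previous one):
  790 = 4*161 + 146, so a_0 = 4.
  161 = 1*146 + 15, so a_1 = 1.
  146 = 9*15 + 11, so a_2 = 9.
  15 = 1*11 + 4, so a_3 = 1.
  11 = 2*4 + 3, so a_4 = 2.
  4 = 1*3 + 1, so a_5 = 1.
  3 = 3*1 + 0, so a_6 = 3.
The remainder reaches 0 after 7 divisions, so the expansion has 7 partial quotients, read off in order.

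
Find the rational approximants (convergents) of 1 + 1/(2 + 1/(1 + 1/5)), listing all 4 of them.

Using the convergent recurrence p_i = a_i*p_{i-1} + p_{i-2}, q_i = a_i*q_{i-1} + q_{i-2} with p_{-2}=0, p_{-1}=1, q_{-2}=1, q_{-1}=0:
  i=0: a_0=1, p_0 = 1*1 + 0 = 1, q_0 = 1*0 + 1 = 1.
  i=1: a_1=2, p_1 = 2*1 + 1 = 3, q_1 = 2*1 + 0 = 2.
  i=2: a_2=1, p_2 = 1*3 + 1 = 4, q_2 = 1*2 + 1 = 3.
  i=3: a_3=5, p_3 = 5*4 + 3 = 23, q_3 = 5*3 + 2 = 17.

1/1, 3/2, 4/3, 23/17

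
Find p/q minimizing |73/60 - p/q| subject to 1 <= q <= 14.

17/14

Expand x = 73/60 as a continued fraction with the Euclidean algorithm:
  73 = 1*60 + 13, so a_0 = 1.
  60 = 4*13 + 8, so a_1 = 4.
  13 = 1*8 + 5, so a_2 = 1.
  8 = 1*5 + 3, so a_3 = 1.
  5 = 1*3 + 2, so a_4 = 1.
  3 = 1*2 + 1, so a_5 = 1.
  2 = 2*1 + 0, so a_6 = 2.
so x = [1; 4, 1, 1, 1, 1, 2].
Convergents (p_i = a_i*p_{i-1} + p_{i-2}, q_i = a_i*q_{i-1} + q_{i-2} with p_{-2}=0, p_{-1}=1, q_{-2}=1, q_{-1}=0), until the denominator exceeds 14:
  i=0: a_0=1, p_0 = 1*1 + 0 = 1, q_0 = 1*0 + 1 = 1.
  i=1: a_1=4, p_1 = 4*1 + 1 = 5, q_1 = 4*1 + 0 = 4.
  i=2: a_2=1, p_2 = 1*5 + 1 = 6, q_2 = 1*4 + 1 = 5.
  i=3: a_3=1, p_3 = 1*6 + 5 = 11, q_3 = 1*5 + 4 = 9.
  i=4: a_4=1, p_4 = 1*11 + 6 = 17, q_4 = 1*9 + 5 = 14.
  i=5: a_5=1, p_5 = 1*17 + 11 = 28, q_5 = 1*14 + 9 = 23.
q_5 = 23 > 14, so the last convergent with denominator <= 14 is p_4/q_4 = 17/14.
The closest fraction with denominator <= 14 is either p_4/q_4 or the intermediate fraction (k*p_4 + p_3)/(k*q_4 + q_3) with the largest k >= 1 whose denominator stays <= 14; these approach x as k grows, and every other convergent or intermediate fraction in range is farther away.
Largest k: floor((14 - q_3)/q_4) = floor((14 - 9)/14) = 0.
Since k = 0, no intermediate fraction beyond p_4/q_4 has denominator <= 14, so the convergent 17/14 is the closest (its error is |73*14 - 17*60|/(60*14) = 2/840).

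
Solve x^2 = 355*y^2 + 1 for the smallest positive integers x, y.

(x, y) = (954809, 50676)

First expand sqrt(355) as a continued fraction. With x_i = (sqrt(355) + m_i)/d_i and (m_0, d_0) = (0, 1): a_0 = floor(sqrt(355)) = 18, since 18^2 = 324 <= 355 < 361 = 19^2.
Iterate m_{i+1} = d_i*a_i - m_i, d_{i+1} = (355 - m_{i+1}^2)/d_i, a_{i+1} = floor((a_0 + m_{i+1})/d_{i+1}):
  m_1 = 1*18 - 0 = 18, d_1 = (355 - 18^2)/1 = 31/1 = 31, a_1 = floor((18 + 18)/31) = 1.
  m_2 = 31*1 - 18 = 13, d_2 = (355 - 13^2)/31 = 186/31 = 6, a_2 = floor((18 + 13)/6) = 5.
  m_3 = 6*5 - 13 = 17, d_3 = (355 - 17^2)/6 = 66/6 = 11, a_3 = floor((18 + 17)/11) = 3.
  m_4 = 11*3 - 17 = 16, d_4 = (355 - 16^2)/11 = 99/11 = 9, a_4 = floor((18 + 16)/9) = 3.
  m_5 = 9*3 - 16 = 11, d_5 = (355 - 11^2)/9 = 234/9 = 26, a_5 = floor((18 + 11)/26) = 1.
  m_6 = 26*1 - 11 = 15, d_6 = (355 - 15^2)/26 = 130/26 = 5, a_6 = floor((18 + 15)/5) = 6.
  m_7 = 5*6 - 15 = 15, d_7 = (355 - 15^2)/5 = 130/5 = 26, a_7 = floor((18 + 15)/26) = 1.
  m_8 = 26*1 - 15 = 11, d_8 = (355 - 11^2)/26 = 234/26 = 9, a_8 = floor((18 + 11)/9) = 3.
  m_9 = 9*3 - 11 = 16, d_9 = (355 - 16^2)/9 = 99/9 = 11, a_9 = floor((18 + 16)/11) = 3.
  m_10 = 11*3 - 16 = 17, d_10 = (355 - 17^2)/11 = 66/11 = 6, a_10 = floor((18 + 17)/6) = 5.
  m_11 = 6*5 - 17 = 13, d_11 = (355 - 13^2)/6 = 186/6 = 31, a_11 = floor((18 + 13)/31) = 1.
  m_12 = 31*1 - 13 = 18, d_12 = (355 - 18^2)/31 = 31/31 = 1, a_12 = floor((18 + 18)/1) = 36.
  m_13 = 1*36 - 18 = 18, d_13 = (355 - 18^2)/1 = 31/1 = 31: (m_13, d_13) = (m_1, d_1) = (18, 31), so from here the quotients repeat a_1, ..., a_12; the period length is 12.
So sqrt(355) = [18; (1, 5, 3, 3, 1, 6, 1, 3, 3, 5, 1, 36)] with period length k = 12.
k is even, so the fundamental solution of x^2 - 355y^2 = 1 is (p_{k-1}, q_{k-1}) = (p_11, q_11); compute convergents through index 11.
Convergents (p_i = a_i*p_{i-1} + p_{i-2}, q_i = a_i*q_{i-1} + q_{i-2} with p_{-2}=0, p_{-1}=1, q_{-2}=1, q_{-1}=0):
  i=0: a_0=18, p_0 = 18*1 + 0 = 18, q_0 = 18*0 + 1 = 1.
  i=1: a_1=1, p_1 = 1*18 + 1 = 19, q_1 = 1*1 + 0 = 1.
  i=2: a_2=5, p_2 = 5*19 + 18 = 113, q_2 = 5*1 + 1 = 6.
  i=3: a_3=3, p_3 = 3*113 + 19 = 358, q_3 = 3*6 + 1 = 19.
  i=4: a_4=3, p_4 = 3*358 + 113 = 1187, q_4 = 3*19 + 6 = 63.
  i=5: a_5=1, p_5 = 1*1187 + 358 = 1545, q_5 = 1*63 + 19 = 82.
  i=6: a_6=6, p_6 = 6*1545 + 1187 = 10457, q_6 = 6*82 + 63 = 555.
  i=7: a_7=1, p_7 = 1*10457 + 1545 = 12002, q_7 = 1*555 + 82 = 637.
  i=8: a_8=3, p_8 = 3*12002 + 10457 = 46463, q_8 = 3*637 + 555 = 2466.
  i=9: a_9=3, p_9 = 3*46463 + 12002 = 151391, q_9 = 3*2466 + 637 = 8035.
  i=10: a_10=5, p_10 = 5*151391 + 46463 = 803418, q_10 = 5*8035 + 2466 = 42641.
  i=11: a_11=1, p_11 = 1*803418 + 151391 = 954809, q_11 = 1*42641 + 8035 = 50676.
Check: 954809^2 - 355*50676^2 = 911660226481 - 911660226480 = 1, so (x, y) = (954809, 50676) solves the equation, and by the theorem it is the least positive solution.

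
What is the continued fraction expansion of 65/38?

Run the Euclidean algorithm on 65 and 38; the successive quotients are the partial quotients a_0, a_1, ... (each step inverts the fractional part left over by the previous one):
  65 = 1*38 + 27, so a_0 = 1.
  38 = 1*27 + 11, so a_1 = 1.
  27 = 2*11 + 5, so a_2 = 2.
  11 = 2*5 + 1, so a_3 = 2.
  5 = 5*1 + 0, so a_4 = 5.
The remainder reaches 0 after 5 divisions, so the expansion has 5 partial quotients, read off in order.

[1; 1, 2, 2, 5]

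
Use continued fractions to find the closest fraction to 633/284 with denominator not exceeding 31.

Expand x = 633/284 as a continued fraction with the Euclidean algorithm:
  633 = 2*284 + 65, so a_0 = 2.
  284 = 4*65 + 24, so a_1 = 4.
  65 = 2*24 + 17, so a_2 = 2.
  24 = 1*17 + 7, so a_3 = 1.
  17 = 2*7 + 3, so a_4 = 2.
  7 = 2*3 + 1, so a_5 = 2.
  3 = 3*1 + 0, so a_6 = 3.
so x = [2; 4, 2, 1, 2, 2, 3].
Convergents (p_i = a_i*p_{i-1} + p_{i-2}, q_i = a_i*q_{i-1} + q_{i-2} with p_{-2}=0, p_{-1}=1, q_{-2}=1, q_{-1}=0), until the denominator exceeds 31:
  i=0: a_0=2, p_0 = 2*1 + 0 = 2, q_0 = 2*0 + 1 = 1.
  i=1: a_1=4, p_1 = 4*2 + 1 = 9, q_1 = 4*1 + 0 = 4.
  i=2: a_2=2, p_2 = 2*9 + 2 = 20, q_2 = 2*4 + 1 = 9.
  i=3: a_3=1, p_3 = 1*20 + 9 = 29, q_3 = 1*9 + 4 = 13.
  i=4: a_4=2, p_4 = 2*29 + 20 = 78, q_4 = 2*13 + 9 = 35.
q_4 = 35 > 31, so the last convergent with denominator <= 31 is p_3/q_3 = 29/13.
The closest fraction with denominator <= 31 is either p_3/q_3 or the intermediate fraction (k*p_3 + p_2)/(k*q_3 + q_2) with the largest k >= 1 whose denominator stays <= 31; these approach x as k grows, and every other convergent or intermediate fraction in range is farther away.
Largest k: floor((31 - q_2)/q_3) = floor((31 - 9)/13) = 1.
That gives (1*29 + 20)/(1*13 + 9) = 49/22.
Compare the errors: |x - 29/13| = |633*13 - 29*284|/(284*13) = 7/3692, and |x - 49/22| = |633*22 - 49*284|/(284*22) = 10/6248.
Cross-multiplying, 10*3692 = 36920 < 43736 = 7*6248, so 10/6248 is smaller: the intermediate fraction 49/22 is closer to x than 29/13.

49/22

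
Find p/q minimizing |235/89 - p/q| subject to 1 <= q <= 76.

169/64

Expand x = 235/89 as a continued fraction with the Euclidean algorithm:
  235 = 2*89 + 57, so a_0 = 2.
  89 = 1*57 + 32, so a_1 = 1.
  57 = 1*32 + 25, so a_2 = 1.
  32 = 1*25 + 7, so a_3 = 1.
  25 = 3*7 + 4, so a_4 = 3.
  7 = 1*4 + 3, so a_5 = 1.
  4 = 1*3 + 1, so a_6 = 1.
  3 = 3*1 + 0, so a_7 = 3.
so x = [2; 1, 1, 1, 3, 1, 1, 3].
Convergents (p_i = a_i*p_{i-1} + p_{i-2}, q_i = a_i*q_{i-1} + q_{i-2} with p_{-2}=0, p_{-1}=1, q_{-2}=1, q_{-1}=0), until the denominator exceeds 76:
  i=0: a_0=2, p_0 = 2*1 + 0 = 2, q_0 = 2*0 + 1 = 1.
  i=1: a_1=1, p_1 = 1*2 + 1 = 3, q_1 = 1*1 + 0 = 1.
  i=2: a_2=1, p_2 = 1*3 + 2 = 5, q_2 = 1*1 + 1 = 2.
  i=3: a_3=1, p_3 = 1*5 + 3 = 8, q_3 = 1*2 + 1 = 3.
  i=4: a_4=3, p_4 = 3*8 + 5 = 29, q_4 = 3*3 + 2 = 11.
  i=5: a_5=1, p_5 = 1*29 + 8 = 37, q_5 = 1*11 + 3 = 14.
  i=6: a_6=1, p_6 = 1*37 + 29 = 66, q_6 = 1*14 + 11 = 25.
  i=7: a_7=3, p_7 = 3*66 + 37 = 235, q_7 = 3*25 + 14 = 89.
q_7 = 89 > 76, so the last convergent with denominator <= 76 is p_6/q_6 = 66/25.
The closest fraction with denominator <= 76 is either p_6/q_6 or the intermediate fraction (k*p_6 + p_5)/(k*q_6 + q_5) with the largest k >= 1 whose denominator stays <= 76; these approach x as k grows, and every other convergent or intermediate fraction in range is farther away.
Largest k: floor((76 - q_5)/q_6) = floor((76 - 14)/25) = 2.
That gives (2*66 + 37)/(2*25 + 14) = 169/64.
Compare the errors: |x - 66/25| = |235*25 - 66*89|/(89*25) = 1/2225, and |x - 169/64| = |235*64 - 169*89|/(89*64) = 1/5696.
Cross-multiplying, 1*2225 = 2225 < 5696 = 1*5696, so 1/5696 is smaller: the intermediate fraction 169/64 is closer to x than 66/25.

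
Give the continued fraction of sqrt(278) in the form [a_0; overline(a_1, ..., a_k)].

[16; overline(1, 2, 16, 2, 1, 32)]

Write x_i = (sqrt(278) + m_i)/d_i with (m_0, d_0) = (0, 1). a_0 = floor(sqrt(278)) = 16, since 16^2 = 256 <= 278 < 289 = 17^2.
Iterate m_{i+1} = d_i*a_i - m_i, d_{i+1} = (278 - m_{i+1}^2)/d_i, a_{i+1} = floor((a_0 + m_{i+1})/d_{i+1}):
  m_1 = 1*16 - 0 = 16, d_1 = (278 - 16^2)/1 = 22/1 = 22, a_1 = floor((16 + 16)/22) = 1.
  m_2 = 22*1 - 16 = 6, d_2 = (278 - 6^2)/22 = 242/22 = 11, a_2 = floor((16 + 6)/11) = 2.
  m_3 = 11*2 - 6 = 16, d_3 = (278 - 16^2)/11 = 22/11 = 2, a_3 = floor((16 + 16)/2) = 16.
  m_4 = 2*16 - 16 = 16, d_4 = (278 - 16^2)/2 = 22/2 = 11, a_4 = floor((16 + 16)/11) = 2.
  m_5 = 11*2 - 16 = 6, d_5 = (278 - 6^2)/11 = 242/11 = 22, a_5 = floor((16 + 6)/22) = 1.
  m_6 = 22*1 - 6 = 16, d_6 = (278 - 16^2)/22 = 22/22 = 1, a_6 = floor((16 + 16)/1) = 32.
  m_7 = 1*32 - 16 = 16, d_7 = (278 - 16^2)/1 = 22/1 = 22: (m_7, d_7) = (m_1, d_1) = (16, 22), so from here the quotients repeat a_1, ..., a_6; the period length is 6.
Hence the expansion of sqrt(278) is a_0 = 16 followed by the repeating block 1, 2, 16, 2, 1, 32 (period 6).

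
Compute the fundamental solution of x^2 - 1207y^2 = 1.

First expand sqrt(1207) as a continued fraction. With x_i = (sqrt(1207) + m_i)/d_i and (m_0, d_0) = (0, 1): a_0 = floor(sqrt(1207)) = 34, since 34^2 = 1156 <= 1207 < 1225 = 35^2.
Iterate m_{i+1} = d_i*a_i - m_i, d_{i+1} = (1207 - m_{i+1}^2)/d_i, a_{i+1} = floor((a_0 + m_{i+1})/d_{i+1}):
  m_1 = 1*34 - 0 = 34, d_1 = (1207 - 34^2)/1 = 51/1 = 51, a_1 = floor((34 + 34)/51) = 1.
  m_2 = 51*1 - 34 = 17, d_2 = (1207 - 17^2)/51 = 918/51 = 18, a_2 = floor((34 + 17)/18) = 2.
  m_3 = 18*2 - 17 = 19, d_3 = (1207 - 19^2)/18 = 846/18 = 47, a_3 = floor((34 + 19)/47) = 1.
  m_4 = 47*1 - 19 = 28, d_4 = (1207 - 28^2)/47 = 423/47 = 9, a_4 = floor((34 + 28)/9) = 6.
  m_5 = 9*6 - 28 = 26, d_5 = (1207 - 26^2)/9 = 531/9 = 59, a_5 = floor((34 + 26)/59) = 1.
  m_6 = 59*1 - 26 = 33, d_6 = (1207 - 33^2)/59 = 118/59 = 2, a_6 = floor((34 + 33)/2) = 33.
  m_7 = 2*33 - 33 = 33, d_7 = (1207 - 33^2)/2 = 118/2 = 59, a_7 = floor((34 + 33)/59) = 1.
  m_8 = 59*1 - 33 = 26, d_8 = (1207 - 26^2)/59 = 531/59 = 9, a_8 = floor((34 + 26)/9) = 6.
  m_9 = 9*6 - 26 = 28, d_9 = (1207 - 28^2)/9 = 423/9 = 47, a_9 = floor((34 + 28)/47) = 1.
  m_10 = 47*1 - 28 = 19, d_10 = (1207 - 19^2)/47 = 846/47 = 18, a_10 = floor((34 + 19)/18) = 2.
  m_11 = 18*2 - 19 = 17, d_11 = (1207 - 17^2)/18 = 918/18 = 51, a_11 = floor((34 + 17)/51) = 1.
  m_12 = 51*1 - 17 = 34, d_12 = (1207 - 34^2)/51 = 51/51 = 1, a_12 = floor((34 + 34)/1) = 68.
  m_13 = 1*68 - 34 = 34, d_13 = (1207 - 34^2)/1 = 51/1 = 51: (m_13, d_13) = (m_1, d_1) = (34, 51), so from here the quotients repeat a_1, ..., a_12; the period length is 12.
So sqrt(1207) = [34; (1, 2, 1, 6, 1, 33, 1, 6, 1, 2, 1, 68)] with period length k = 12.
k is even, so the fundamental solution of x^2 - 1207y^2 = 1 is (p_{k-1}, q_{k-1}) = (p_11, q_11); compute convergents through index 11.
Convergents (p_i = a_i*p_{i-1} + p_{i-2}, q_i = a_i*q_{i-1} + q_{i-2} with p_{-2}=0, p_{-1}=1, q_{-2}=1, q_{-1}=0):
  i=0: a_0=34, p_0 = 34*1 + 0 = 34, q_0 = 34*0 + 1 = 1.
  i=1: a_1=1, p_1 = 1*34 + 1 = 35, q_1 = 1*1 + 0 = 1.
  i=2: a_2=2, p_2 = 2*35 + 34 = 104, q_2 = 2*1 + 1 = 3.
  i=3: a_3=1, p_3 = 1*104 + 35 = 139, q_3 = 1*3 + 1 = 4.
  i=4: a_4=6, p_4 = 6*139 + 104 = 938, q_4 = 6*4 + 3 = 27.
  i=5: a_5=1, p_5 = 1*938 + 139 = 1077, q_5 = 1*27 + 4 = 31.
  i=6: a_6=33, p_6 = 33*1077 + 938 = 36479, q_6 = 33*31 + 27 = 1050.
  i=7: a_7=1, p_7 = 1*36479 + 1077 = 37556, q_7 = 1*1050 + 31 = 1081.
  i=8: a_8=6, p_8 = 6*37556 + 36479 = 261815, q_8 = 6*1081 + 1050 = 7536.
  i=9: a_9=1, p_9 = 1*261815 + 37556 = 299371, q_9 = 1*7536 + 1081 = 8617.
  i=10: a_10=2, p_10 = 2*299371 + 261815 = 860557, q_10 = 2*8617 + 7536 = 24770.
  i=11: a_11=1, p_11 = 1*860557 + 299371 = 1159928, q_11 = 1*24770 + 8617 = 33387.
Check: 1159928^2 - 1207*33387^2 = 1345432965184 - 1345432965183 = 1, so (x, y) = (1159928, 33387) solves the equation, and by the theorem it is the least positive solution.

(x, y) = (1159928, 33387)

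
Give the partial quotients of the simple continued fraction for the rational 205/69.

Run the Euclidean algorithm on 205 and 69; the successive quotients are the partial quotients a_0, a_1, ... (each step inverts the fractional part left over by the previous one):
  205 = 2*69 + 67, so a_0 = 2.
  69 = 1*67 + 2, so a_1 = 1.
  67 = 33*2 + 1, so a_2 = 33.
  2 = 2*1 + 0, so a_3 = 2.
The remainder reaches 0 after 4 divisions, so the expansion has 4 partial quotients, read off in order.

[2; 1, 33, 2]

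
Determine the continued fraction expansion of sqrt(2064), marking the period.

Write x_i = (sqrt(2064) + m_i)/d_i with (m_0, d_0) = (0, 1). a_0 = floor(sqrt(2064)) = 45, since 45^2 = 2025 <= 2064 < 2116 = 46^2.
Iterate m_{i+1} = d_i*a_i - m_i, d_{i+1} = (2064 - m_{i+1}^2)/d_i, a_{i+1} = floor((a_0 + m_{i+1})/d_{i+1}):
  m_1 = 1*45 - 0 = 45, d_1 = (2064 - 45^2)/1 = 39/1 = 39, a_1 = floor((45 + 45)/39) = 2.
  m_2 = 39*2 - 45 = 33, d_2 = (2064 - 33^2)/39 = 975/39 = 25, a_2 = floor((45 + 33)/25) = 3.
  m_3 = 25*3 - 33 = 42, d_3 = (2064 - 42^2)/25 = 300/25 = 12, a_3 = floor((45 + 42)/12) = 7.
  m_4 = 12*7 - 42 = 42, d_4 = (2064 - 42^2)/12 = 300/12 = 25, a_4 = floor((45 + 42)/25) = 3.
  m_5 = 25*3 - 42 = 33, d_5 = (2064 - 33^2)/25 = 975/25 = 39, a_5 = floor((45 + 33)/39) = 2.
  m_6 = 39*2 - 33 = 45, d_6 = (2064 - 45^2)/39 = 39/39 = 1, a_6 = floor((45 + 45)/1) = 90.
  m_7 = 1*90 - 45 = 45, d_7 = (2064 - 45^2)/1 = 39/1 = 39: (m_7, d_7) = (m_1, d_1) = (45, 39), so from here the quotients repeat a_1, ..., a_6; the period length is 6.
Hence the expansion of sqrt(2064) is a_0 = 45 followed by the repeating block 2, 3, 7, 3, 2, 90 (period 6).

[45; (2, 3, 7, 3, 2, 90)]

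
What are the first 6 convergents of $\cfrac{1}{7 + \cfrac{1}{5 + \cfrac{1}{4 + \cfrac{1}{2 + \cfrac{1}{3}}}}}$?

Using the convergent recurrence p_i = a_i*p_{i-1} + p_{i-2}, q_i = a_i*q_{i-1} + q_{i-2} with p_{-2}=0, p_{-1}=1, q_{-2}=1, q_{-1}=0:
  i=0: a_0=0, p_0 = 0*1 + 0 = 0, q_0 = 0*0 + 1 = 1.
  i=1: a_1=7, p_1 = 7*0 + 1 = 1, q_1 = 7*1 + 0 = 7.
  i=2: a_2=5, p_2 = 5*1 + 0 = 5, q_2 = 5*7 + 1 = 36.
  i=3: a_3=4, p_3 = 4*5 + 1 = 21, q_3 = 4*36 + 7 = 151.
  i=4: a_4=2, p_4 = 2*21 + 5 = 47, q_4 = 2*151 + 36 = 338.
  i=5: a_5=3, p_5 = 3*47 + 21 = 162, q_5 = 3*338 + 151 = 1165.

0/1, 1/7, 5/36, 21/151, 47/338, 162/1165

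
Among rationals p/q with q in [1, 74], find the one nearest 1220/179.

Expand x = 1220/179 as a continued fraction with the Euclidean algorithm:
  1220 = 6*179 + 146, so a_0 = 6.
  179 = 1*146 + 33, so a_1 = 1.
  146 = 4*33 + 14, so a_2 = 4.
  33 = 2*14 + 5, so a_3 = 2.
  14 = 2*5 + 4, so a_4 = 2.
  5 = 1*4 + 1, so a_5 = 1.
  4 = 4*1 + 0, so a_6 = 4.
so x = [6; 1, 4, 2, 2, 1, 4].
Convergents (p_i = a_i*p_{i-1} + p_{i-2}, q_i = a_i*q_{i-1} + q_{i-2} with p_{-2}=0, p_{-1}=1, q_{-2}=1, q_{-1}=0), until the denominator exceeds 74:
  i=0: a_0=6, p_0 = 6*1 + 0 = 6, q_0 = 6*0 + 1 = 1.
  i=1: a_1=1, p_1 = 1*6 + 1 = 7, q_1 = 1*1 + 0 = 1.
  i=2: a_2=4, p_2 = 4*7 + 6 = 34, q_2 = 4*1 + 1 = 5.
  i=3: a_3=2, p_3 = 2*34 + 7 = 75, q_3 = 2*5 + 1 = 11.
  i=4: a_4=2, p_4 = 2*75 + 34 = 184, q_4 = 2*11 + 5 = 27.
  i=5: a_5=1, p_5 = 1*184 + 75 = 259, q_5 = 1*27 + 11 = 38.
  i=6: a_6=4, p_6 = 4*259 + 184 = 1220, q_6 = 4*38 + 27 = 179.
q_6 = 179 > 74, so the last convergent with denominator <= 74 is p_5/q_5 = 259/38.
The closest fraction with denominator <= 74 is either p_5/q_5 or the intermediate fraction (k*p_5 + p_4)/(k*q_5 + q_4) with the largest k >= 1 whose denominator stays <= 74; these approach x as k grows, and every other convergent or intermediate fraction in range is farther away.
Largest k: floor((74 - q_4)/q_5) = floor((74 - 27)/38) = 1.
That gives (1*259 + 184)/(1*38 + 27) = 443/65.
Compare the errors: |x - 259/38| = |1220*38 - 259*179|/(179*38) = 1/6802, and |x - 443/65| = |1220*65 - 443*179|/(179*65) = 3/11635.
Cross-multiplying, 1*11635 = 11635 < 20406 = 3*6802, so 1/6802 is smaller: the convergent 259/38 is closer to x than 443/65.

259/38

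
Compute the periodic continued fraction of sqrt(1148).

[33; (1, 7, 2, 16, 2, 7, 1, 66)]

Write x_i = (sqrt(1148) + m_i)/d_i with (m_0, d_0) = (0, 1). a_0 = floor(sqrt(1148)) = 33, since 33^2 = 1089 <= 1148 < 1156 = 34^2.
Iterate m_{i+1} = d_i*a_i - m_i, d_{i+1} = (1148 - m_{i+1}^2)/d_i, a_{i+1} = floor((a_0 + m_{i+1})/d_{i+1}):
  m_1 = 1*33 - 0 = 33, d_1 = (1148 - 33^2)/1 = 59/1 = 59, a_1 = floor((33 + 33)/59) = 1.
  m_2 = 59*1 - 33 = 26, d_2 = (1148 - 26^2)/59 = 472/59 = 8, a_2 = floor((33 + 26)/8) = 7.
  m_3 = 8*7 - 26 = 30, d_3 = (1148 - 30^2)/8 = 248/8 = 31, a_3 = floor((33 + 30)/31) = 2.
  m_4 = 31*2 - 30 = 32, d_4 = (1148 - 32^2)/31 = 124/31 = 4, a_4 = floor((33 + 32)/4) = 16.
  m_5 = 4*16 - 32 = 32, d_5 = (1148 - 32^2)/4 = 124/4 = 31, a_5 = floor((33 + 32)/31) = 2.
  m_6 = 31*2 - 32 = 30, d_6 = (1148 - 30^2)/31 = 248/31 = 8, a_6 = floor((33 + 30)/8) = 7.
  m_7 = 8*7 - 30 = 26, d_7 = (1148 - 26^2)/8 = 472/8 = 59, a_7 = floor((33 + 26)/59) = 1.
  m_8 = 59*1 - 26 = 33, d_8 = (1148 - 33^2)/59 = 59/59 = 1, a_8 = floor((33 + 33)/1) = 66.
  m_9 = 1*66 - 33 = 33, d_9 = (1148 - 33^2)/1 = 59/1 = 59: (m_9, d_9) = (m_1, d_1) = (33, 59), so from here the quotients repeat a_1, ..., a_8; the period length is 8.
Hence the expansion of sqrt(1148) is a_0 = 33 followed by the repeating block 1, 7, 2, 16, 2, 7, 1, 66 (period 8).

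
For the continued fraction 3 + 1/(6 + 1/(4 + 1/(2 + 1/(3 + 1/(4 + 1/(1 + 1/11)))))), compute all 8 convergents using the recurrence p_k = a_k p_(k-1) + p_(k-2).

Using the convergent recurrence p_i = a_i*p_{i-1} + p_{i-2}, q_i = a_i*q_{i-1} + q_{i-2} with p_{-2}=0, p_{-1}=1, q_{-2}=1, q_{-1}=0:
  i=0: a_0=3, p_0 = 3*1 + 0 = 3, q_0 = 3*0 + 1 = 1.
  i=1: a_1=6, p_1 = 6*3 + 1 = 19, q_1 = 6*1 + 0 = 6.
  i=2: a_2=4, p_2 = 4*19 + 3 = 79, q_2 = 4*6 + 1 = 25.
  i=3: a_3=2, p_3 = 2*79 + 19 = 177, q_3 = 2*25 + 6 = 56.
  i=4: a_4=3, p_4 = 3*177 + 79 = 610, q_4 = 3*56 + 25 = 193.
  i=5: a_5=4, p_5 = 4*610 + 177 = 2617, q_5 = 4*193 + 56 = 828.
  i=6: a_6=1, p_6 = 1*2617 + 610 = 3227, q_6 = 1*828 + 193 = 1021.
  i=7: a_7=11, p_7 = 11*3227 + 2617 = 38114, q_7 = 11*1021 + 828 = 12059.

3/1, 19/6, 79/25, 177/56, 610/193, 2617/828, 3227/1021, 38114/12059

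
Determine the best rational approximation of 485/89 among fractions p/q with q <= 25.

Expand x = 485/89 as a continued fraction with the Euclidean algorithm:
  485 = 5*89 + 40, so a_0 = 5.
  89 = 2*40 + 9, so a_1 = 2.
  40 = 4*9 + 4, so a_2 = 4.
  9 = 2*4 + 1, so a_3 = 2.
  4 = 4*1 + 0, so a_4 = 4.
so x = [5; 2, 4, 2, 4].
Convergents (p_i = a_i*p_{i-1} + p_{i-2}, q_i = a_i*q_{i-1} + q_{i-2} with p_{-2}=0, p_{-1}=1, q_{-2}=1, q_{-1}=0), until the denominator exceeds 25:
  i=0: a_0=5, p_0 = 5*1 + 0 = 5, q_0 = 5*0 + 1 = 1.
  i=1: a_1=2, p_1 = 2*5 + 1 = 11, q_1 = 2*1 + 0 = 2.
  i=2: a_2=4, p_2 = 4*11 + 5 = 49, q_2 = 4*2 + 1 = 9.
  i=3: a_3=2, p_3 = 2*49 + 11 = 109, q_3 = 2*9 + 2 = 20.
  i=4: a_4=4, p_4 = 4*109 + 49 = 485, q_4 = 4*20 + 9 = 89.
q_4 = 89 > 25, so the last convergent with denominator <= 25 is p_3/q_3 = 109/20.
The closest fraction with denominator <= 25 is either p_3/q_3 or the intermediate fraction (k*p_3 + p_2)/(k*q_3 + q_2) with the largest k >= 1 whose denominator stays <= 25; these approach x as k grows, and every other convergent or intermediate fraction in range is farther away.
Largest k: floor((25 - q_2)/q_3) = floor((25 - 9)/20) = 0.
Since k = 0, no intermediate fraction beyond p_3/q_3 has denominator <= 25, so the convergent 109/20 is the closest (its error is |485*20 - 109*89|/(89*20) = 1/1780).

109/20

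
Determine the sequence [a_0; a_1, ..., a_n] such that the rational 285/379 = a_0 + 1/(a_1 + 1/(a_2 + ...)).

Run the Euclidean algorithm on 285 and 379; the successive quotients are the partial quotients a_0, a_1, ... (each step inverts the fractional part left over by the previous one):
  285 = 0*379 + 285, so a_0 = 0.
  379 = 1*285 + 94, so a_1 = 1.
  285 = 3*94 + 3, so a_2 = 3.
  94 = 31*3 + 1, so a_3 = 31.
  3 = 3*1 + 0, so a_4 = 3.
The remainder reaches 0 after 5 divisions, so the expansion has 5 partial quotients, read off in order.

[0; 1, 3, 31, 3]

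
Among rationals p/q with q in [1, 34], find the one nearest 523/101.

145/28

Expand x = 523/101 as a continued fraction with the Euclidean algorithm:
  523 = 5*101 + 18, so a_0 = 5.
  101 = 5*18 + 11, so a_1 = 5.
  18 = 1*11 + 7, so a_2 = 1.
  11 = 1*7 + 4, so a_3 = 1.
  7 = 1*4 + 3, so a_4 = 1.
  4 = 1*3 + 1, so a_5 = 1.
  3 = 3*1 + 0, so a_6 = 3.
so x = [5; 5, 1, 1, 1, 1, 3].
Convergents (p_i = a_i*p_{i-1} + p_{i-2}, q_i = a_i*q_{i-1} + q_{i-2} with p_{-2}=0, p_{-1}=1, q_{-2}=1, q_{-1}=0), until the denominator exceeds 34:
  i=0: a_0=5, p_0 = 5*1 + 0 = 5, q_0 = 5*0 + 1 = 1.
  i=1: a_1=5, p_1 = 5*5 + 1 = 26, q_1 = 5*1 + 0 = 5.
  i=2: a_2=1, p_2 = 1*26 + 5 = 31, q_2 = 1*5 + 1 = 6.
  i=3: a_3=1, p_3 = 1*31 + 26 = 57, q_3 = 1*6 + 5 = 11.
  i=4: a_4=1, p_4 = 1*57 + 31 = 88, q_4 = 1*11 + 6 = 17.
  i=5: a_5=1, p_5 = 1*88 + 57 = 145, q_5 = 1*17 + 11 = 28.
  i=6: a_6=3, p_6 = 3*145 + 88 = 523, q_6 = 3*28 + 17 = 101.
q_6 = 101 > 34, so the last convergent with denominator <= 34 is p_5/q_5 = 145/28.
The closest fraction with denominator <= 34 is either p_5/q_5 or the intermediate fraction (k*p_5 + p_4)/(k*q_5 + q_4) with the largest k >= 1 whose denominator stays <= 34; these approach x as k grows, and every other convergent or intermediate fraction in range is farther away.
Largest k: floor((34 - q_4)/q_5) = floor((34 - 17)/28) = 0.
Since k = 0, no intermediate fraction beyond p_5/q_5 has denominator <= 34, so the convergent 145/28 is the closest (its error is |523*28 - 145*101|/(101*28) = 1/2828).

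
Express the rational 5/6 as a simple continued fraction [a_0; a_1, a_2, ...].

[0; 1, 5]

Run the Euclidean algorithm on 5 and 6; the successive quotients are the partial quotients a_0, a_1, ... (each step inverts the fractional part left over by the previous one):
  5 = 0*6 + 5, so a_0 = 0.
  6 = 1*5 + 1, so a_1 = 1.
  5 = 5*1 + 0, so a_2 = 5.
The remainder reaches 0 after 3 divisions, so the expansion has 3 partial quotients, read off in order.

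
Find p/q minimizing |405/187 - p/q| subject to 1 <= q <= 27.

13/6

Expand x = 405/187 as a continued fraction with the Euclidean algorithm:
  405 = 2*187 + 31, so a_0 = 2.
  187 = 6*31 + 1, so a_1 = 6.
  31 = 31*1 + 0, so a_2 = 31.
so x = [2; 6, 31].
Convergents (p_i = a_i*p_{i-1} + p_{i-2}, q_i = a_i*q_{i-1} + q_{i-2} with p_{-2}=0, p_{-1}=1, q_{-2}=1, q_{-1}=0), until the denominator exceeds 27:
  i=0: a_0=2, p_0 = 2*1 + 0 = 2, q_0 = 2*0 + 1 = 1.
  i=1: a_1=6, p_1 = 6*2 + 1 = 13, q_1 = 6*1 + 0 = 6.
  i=2: a_2=31, p_2 = 31*13 + 2 = 405, q_2 = 31*6 + 1 = 187.
q_2 = 187 > 27, so the last convergent with denominator <= 27 is p_1/q_1 = 13/6.
The closest fraction with denominator <= 27 is either p_1/q_1 or the intermediate fraction (k*p_1 + p_0)/(k*q_1 + q_0) with the largest k >= 1 whose denominator stays <= 27; these approach x as k grows, and every other convergent or intermediate fraction in range is farther away.
Largest k: floor((27 - q_0)/q_1) = floor((27 - 1)/6) = 4.
That gives (4*13 + 2)/(4*6 + 1) = 54/25.
Compare the errors: |x - 13/6| = |405*6 - 13*187|/(187*6) = 1/1122, and |x - 54/25| = |405*25 - 54*187|/(187*25) = 27/4675.
Cross-multiplying, 1*4675 = 4675 < 30294 = 27*1122, so 1/1122 is smaller: the convergent 13/6 is closer to x than 54/25.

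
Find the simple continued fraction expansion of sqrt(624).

Write x_i = (sqrt(624) + m_i)/d_i with (m_0, d_0) = (0, 1). a_0 = floor(sqrt(624)) = 24, since 24^2 = 576 <= 624 < 625 = 25^2.
Iterate m_{i+1} = d_i*a_i - m_i, d_{i+1} = (624 - m_{i+1}^2)/d_i, a_{i+1} = floor((a_0 + m_{i+1})/d_{i+1}):
  m_1 = 1*24 - 0 = 24, d_1 = (624 - 24^2)/1 = 48/1 = 48, a_1 = floor((24 + 24)/48) = 1.
  m_2 = 48*1 - 24 = 24, d_2 = (624 - 24^2)/48 = 48/48 = 1, a_2 = floor((24 + 24)/1) = 48.
  m_3 = 1*48 - 24 = 24, d_3 = (624 - 24^2)/1 = 48/1 = 48: (m_3, d_3) = (m_1, d_1) = (24, 48), so from here the quotients repeat a_1, a_2; the period length is 2.
Hence the expansion of sqrt(624) is a_0 = 24 followed by the repeating block 1, 48 (period 2).

[24; (1, 48)]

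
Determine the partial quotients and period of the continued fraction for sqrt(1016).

Write x_i = (sqrt(1016) + m_i)/d_i with (m_0, d_0) = (0, 1). a_0 = floor(sqrt(1016)) = 31, since 31^2 = 961 <= 1016 < 1024 = 32^2.
Iterate m_{i+1} = d_i*a_i - m_i, d_{i+1} = (1016 - m_{i+1}^2)/d_i, a_{i+1} = floor((a_0 + m_{i+1})/d_{i+1}):
  m_1 = 1*31 - 0 = 31, d_1 = (1016 - 31^2)/1 = 55/1 = 55, a_1 = floor((31 + 31)/55) = 1.
  m_2 = 55*1 - 31 = 24, d_2 = (1016 - 24^2)/55 = 440/55 = 8, a_2 = floor((31 + 24)/8) = 6.
  m_3 = 8*6 - 24 = 24, d_3 = (1016 - 24^2)/8 = 440/8 = 55, a_3 = floor((31 + 24)/55) = 1.
  m_4 = 55*1 - 24 = 31, d_4 = (1016 - 31^2)/55 = 55/55 = 1, a_4 = floor((31 + 31)/1) = 62.
  m_5 = 1*62 - 31 = 31, d_5 = (1016 - 31^2)/1 = 55/1 = 55: (m_5, d_5) = (m_1, d_1) = (31, 55), so from here the quotients repeat a_1, ..., a_4; the period length is 4.
Hence the expansion of sqrt(1016) is a_0 = 31 followed by the repeating block 1, 6, 1, 62 (period 4).

[31; (1, 6, 1, 62)]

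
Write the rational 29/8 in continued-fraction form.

[3; 1, 1, 1, 2]

Run the Euclidean algorithm on 29 and 8; the successive quotients are the partial quotients a_0, a_1, ... (each step inverts the fractional part left over by the previous one):
  29 = 3*8 + 5, so a_0 = 3.
  8 = 1*5 + 3, so a_1 = 1.
  5 = 1*3 + 2, so a_2 = 1.
  3 = 1*2 + 1, so a_3 = 1.
  2 = 2*1 + 0, so a_4 = 2.
The remainder reaches 0 after 5 divisions, so the expansion has 5 partial quotients, read off in order.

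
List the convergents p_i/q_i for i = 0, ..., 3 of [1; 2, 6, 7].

Using the convergent recurrence p_i = a_i*p_{i-1} + p_{i-2}, q_i = a_i*q_{i-1} + q_{i-2} with p_{-2}=0, p_{-1}=1, q_{-2}=1, q_{-1}=0:
  i=0: a_0=1, p_0 = 1*1 + 0 = 1, q_0 = 1*0 + 1 = 1.
  i=1: a_1=2, p_1 = 2*1 + 1 = 3, q_1 = 2*1 + 0 = 2.
  i=2: a_2=6, p_2 = 6*3 + 1 = 19, q_2 = 6*2 + 1 = 13.
  i=3: a_3=7, p_3 = 7*19 + 3 = 136, q_3 = 7*13 + 2 = 93.

1/1, 3/2, 19/13, 136/93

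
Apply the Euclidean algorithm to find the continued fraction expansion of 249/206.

[1; 4, 1, 3, 1, 3, 2]

Run the Euclidean algorithm on 249 and 206; the successive quotients are the partial quotients a_0, a_1, ... (each step inverts the fractional part left over by the previous one):
  249 = 1*206 + 43, so a_0 = 1.
  206 = 4*43 + 34, so a_1 = 4.
  43 = 1*34 + 9, so a_2 = 1.
  34 = 3*9 + 7, so a_3 = 3.
  9 = 1*7 + 2, so a_4 = 1.
  7 = 3*2 + 1, so a_5 = 3.
  2 = 2*1 + 0, so a_6 = 2.
The remainder reaches 0 after 7 divisions, so the expansion has 7 partial quotients, read off in order.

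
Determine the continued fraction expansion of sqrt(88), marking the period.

[9; (2, 1, 1, 1, 2, 18)]

Write x_i = (sqrt(88) + m_i)/d_i with (m_0, d_0) = (0, 1). a_0 = floor(sqrt(88)) = 9, since 9^2 = 81 <= 88 < 100 = 10^2.
Iterate m_{i+1} = d_i*a_i - m_i, d_{i+1} = (88 - m_{i+1}^2)/d_i, a_{i+1} = floor((a_0 + m_{i+1})/d_{i+1}):
  m_1 = 1*9 - 0 = 9, d_1 = (88 - 9^2)/1 = 7/1 = 7, a_1 = floor((9 + 9)/7) = 2.
  m_2 = 7*2 - 9 = 5, d_2 = (88 - 5^2)/7 = 63/7 = 9, a_2 = floor((9 + 5)/9) = 1.
  m_3 = 9*1 - 5 = 4, d_3 = (88 - 4^2)/9 = 72/9 = 8, a_3 = floor((9 + 4)/8) = 1.
  m_4 = 8*1 - 4 = 4, d_4 = (88 - 4^2)/8 = 72/8 = 9, a_4 = floor((9 + 4)/9) = 1.
  m_5 = 9*1 - 4 = 5, d_5 = (88 - 5^2)/9 = 63/9 = 7, a_5 = floor((9 + 5)/7) = 2.
  m_6 = 7*2 - 5 = 9, d_6 = (88 - 9^2)/7 = 7/7 = 1, a_6 = floor((9 + 9)/1) = 18.
  m_7 = 1*18 - 9 = 9, d_7 = (88 - 9^2)/1 = 7/1 = 7: (m_7, d_7) = (m_1, d_1) = (9, 7), so from here the quotients repeat a_1, ..., a_6; the period length is 6.
Hence the expansion of sqrt(88) is a_0 = 9 followed by the repeating block 2, 1, 1, 1, 2, 18 (period 6).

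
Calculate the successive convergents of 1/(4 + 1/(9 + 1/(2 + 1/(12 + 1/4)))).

0/1, 1/4, 9/37, 19/78, 237/973, 967/3970

Using the convergent recurrence p_i = a_i*p_{i-1} + p_{i-2}, q_i = a_i*q_{i-1} + q_{i-2} with p_{-2}=0, p_{-1}=1, q_{-2}=1, q_{-1}=0:
  i=0: a_0=0, p_0 = 0*1 + 0 = 0, q_0 = 0*0 + 1 = 1.
  i=1: a_1=4, p_1 = 4*0 + 1 = 1, q_1 = 4*1 + 0 = 4.
  i=2: a_2=9, p_2 = 9*1 + 0 = 9, q_2 = 9*4 + 1 = 37.
  i=3: a_3=2, p_3 = 2*9 + 1 = 19, q_3 = 2*37 + 4 = 78.
  i=4: a_4=12, p_4 = 12*19 + 9 = 237, q_4 = 12*78 + 37 = 973.
  i=5: a_5=4, p_5 = 4*237 + 19 = 967, q_5 = 4*973 + 78 = 3970.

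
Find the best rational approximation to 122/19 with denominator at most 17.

77/12

Expand x = 122/19 as a continued fraction with the Euclidean algorithm:
  122 = 6*19 + 8, so a_0 = 6.
  19 = 2*8 + 3, so a_1 = 2.
  8 = 2*3 + 2, so a_2 = 2.
  3 = 1*2 + 1, so a_3 = 1.
  2 = 2*1 + 0, so a_4 = 2.
so x = [6; 2, 2, 1, 2].
Convergents (p_i = a_i*p_{i-1} + p_{i-2}, q_i = a_i*q_{i-1} + q_{i-2} with p_{-2}=0, p_{-1}=1, q_{-2}=1, q_{-1}=0), until the denominator exceeds 17:
  i=0: a_0=6, p_0 = 6*1 + 0 = 6, q_0 = 6*0 + 1 = 1.
  i=1: a_1=2, p_1 = 2*6 + 1 = 13, q_1 = 2*1 + 0 = 2.
  i=2: a_2=2, p_2 = 2*13 + 6 = 32, q_2 = 2*2 + 1 = 5.
  i=3: a_3=1, p_3 = 1*32 + 13 = 45, q_3 = 1*5 + 2 = 7.
  i=4: a_4=2, p_4 = 2*45 + 32 = 122, q_4 = 2*7 + 5 = 19.
q_4 = 19 > 17, so the last convergent with denominator <= 17 is p_3/q_3 = 45/7.
The closest fraction with denominator <= 17 is either p_3/q_3 or the intermediate fraction (k*p_3 + p_2)/(k*q_3 + q_2) with the largest k >= 1 whose denominator stays <= 17; these approach x as k grows, and every other convergent or intermediate fraction in range is farther away.
Largest k: floor((17 - q_2)/q_3) = floor((17 - 5)/7) = 1.
That gives (1*45 + 32)/(1*7 + 5) = 77/12.
Compare the errors: |x - 45/7| = |122*7 - 45*19|/(19*7) = 1/133, and |x - 77/12| = |122*12 - 77*19|/(19*12) = 1/228.
Cross-multiplying, 1*133 = 133 < 228 = 1*228, so 1/228 is smaller: the intermediate fraction 77/12 is closer to x than 45/7.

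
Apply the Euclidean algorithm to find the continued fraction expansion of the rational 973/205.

Run the Euclidean algorithm on 973 and 205; the successive quotients are the partial quotients a_0, a_1, ... (each step inverts the fractional part left over by the previous one):
  973 = 4*205 + 153, so a_0 = 4.
  205 = 1*153 + 52, so a_1 = 1.
  153 = 2*52 + 49, so a_2 = 2.
  52 = 1*49 + 3, so a_3 = 1.
  49 = 16*3 + 1, so a_4 = 16.
  3 = 3*1 + 0, so a_5 = 3.
The remainder reaches 0 after 6 divisions, so the expansion has 6 partial quotients, read off in order.

[4; 1, 2, 1, 16, 3]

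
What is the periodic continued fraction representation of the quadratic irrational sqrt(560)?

[23; (1, 1, 1, 46)]

Write x_i = (sqrt(560) + m_i)/d_i with (m_0, d_0) = (0, 1). a_0 = floor(sqrt(560)) = 23, since 23^2 = 529 <= 560 < 576 = 24^2.
Iterate m_{i+1} = d_i*a_i - m_i, d_{i+1} = (560 - m_{i+1}^2)/d_i, a_{i+1} = floor((a_0 + m_{i+1})/d_{i+1}):
  m_1 = 1*23 - 0 = 23, d_1 = (560 - 23^2)/1 = 31/1 = 31, a_1 = floor((23 + 23)/31) = 1.
  m_2 = 31*1 - 23 = 8, d_2 = (560 - 8^2)/31 = 496/31 = 16, a_2 = floor((23 + 8)/16) = 1.
  m_3 = 16*1 - 8 = 8, d_3 = (560 - 8^2)/16 = 496/16 = 31, a_3 = floor((23 + 8)/31) = 1.
  m_4 = 31*1 - 8 = 23, d_4 = (560 - 23^2)/31 = 31/31 = 1, a_4 = floor((23 + 23)/1) = 46.
  m_5 = 1*46 - 23 = 23, d_5 = (560 - 23^2)/1 = 31/1 = 31: (m_5, d_5) = (m_1, d_1) = (23, 31), so from here the quotients repeat a_1, ..., a_4; the period length is 4.
Hence the expansion of sqrt(560) is a_0 = 23 followed by the repeating block 1, 1, 1, 46 (period 4).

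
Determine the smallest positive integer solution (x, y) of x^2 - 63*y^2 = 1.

(x, y) = (8, 1)

First expand sqrt(63) as a continued fraction. With x_i = (sqrt(63) + m_i)/d_i and (m_0, d_0) = (0, 1): a_0 = floor(sqrt(63)) = 7, since 7^2 = 49 <= 63 < 64 = 8^2.
Iterate m_{i+1} = d_i*a_i - m_i, d_{i+1} = (63 - m_{i+1}^2)/d_i, a_{i+1} = floor((a_0 + m_{i+1})/d_{i+1}):
  m_1 = 1*7 - 0 = 7, d_1 = (63 - 7^2)/1 = 14/1 = 14, a_1 = floor((7 + 7)/14) = 1.
  m_2 = 14*1 - 7 = 7, d_2 = (63 - 7^2)/14 = 14/14 = 1, a_2 = floor((7 + 7)/1) = 14.
  m_3 = 1*14 - 7 = 7, d_3 = (63 - 7^2)/1 = 14/1 = 14: (m_3, d_3) = (m_1, d_1) = (7, 14), so from here the quotients repeat a_1, a_2; the period length is 2.
So sqrt(63) = [7; (1, 14)] with period length k = 2.
k is even, so the fundamental solution of x^2 - 63y^2 = 1 is (p_{k-1}, q_{k-1}) = (p_1, q_1); compute convergents through index 1.
Convergents (p_i = a_i*p_{i-1} + p_{i-2}, q_i = a_i*q_{i-1} + q_{i-2} with p_{-2}=0, p_{-1}=1, q_{-2}=1, q_{-1}=0):
  i=0: a_0=7, p_0 = 7*1 + 0 = 7, q_0 = 7*0 + 1 = 1.
  i=1: a_1=1, p_1 = 1*7 + 1 = 8, q_1 = 1*1 + 0 = 1.
Check: 8^2 - 63*1^2 = 64 - 63 = 1, so (x, y) = (8, 1) solves the equation, and by the theorem it is the least positive solution.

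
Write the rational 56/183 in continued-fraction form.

[0; 3, 3, 1, 2, 1, 3]

Run the Euclidean algorithm on 56 and 183; the successive quotients are the partial quotients a_0, a_1, ... (each step inverts the fractional part left over by the previous one):
  56 = 0*183 + 56, so a_0 = 0.
  183 = 3*56 + 15, so a_1 = 3.
  56 = 3*15 + 11, so a_2 = 3.
  15 = 1*11 + 4, so a_3 = 1.
  11 = 2*4 + 3, so a_4 = 2.
  4 = 1*3 + 1, so a_5 = 1.
  3 = 3*1 + 0, so a_6 = 3.
The remainder reaches 0 after 7 divisions, so the expansion has 7 partial quotients, read off in order.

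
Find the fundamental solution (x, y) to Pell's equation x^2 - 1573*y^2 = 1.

First expand sqrt(1573) as a continued fraction. With x_i = (sqrt(1573) + m_i)/d_i and (m_0, d_0) = (0, 1): a_0 = floor(sqrt(1573)) = 39, since 39^2 = 1521 <= 1573 < 1600 = 40^2.
Iterate m_{i+1} = d_i*a_i - m_i, d_{i+1} = (1573 - m_{i+1}^2)/d_i, a_{i+1} = floor((a_0 + m_{i+1})/d_{i+1}):
  m_1 = 1*39 - 0 = 39, d_1 = (1573 - 39^2)/1 = 52/1 = 52, a_1 = floor((39 + 39)/52) = 1.
  m_2 = 52*1 - 39 = 13, d_2 = (1573 - 13^2)/52 = 1404/52 = 27, a_2 = floor((39 + 13)/27) = 1.
  m_3 = 27*1 - 13 = 14, d_3 = (1573 - 14^2)/27 = 1377/27 = 51, a_3 = floor((39 + 14)/51) = 1.
  m_4 = 51*1 - 14 = 37, d_4 = (1573 - 37^2)/51 = 204/51 = 4, a_4 = floor((39 + 37)/4) = 19.
  m_5 = 4*19 - 37 = 39, d_5 = (1573 - 39^2)/4 = 52/4 = 13, a_5 = floor((39 + 39)/13) = 6.
  m_6 = 13*6 - 39 = 39, d_6 = (1573 - 39^2)/13 = 52/13 = 4, a_6 = floor((39 + 39)/4) = 19.
  m_7 = 4*19 - 39 = 37, d_7 = (1573 - 37^2)/4 = 204/4 = 51, a_7 = floor((39 + 37)/51) = 1.
  m_8 = 51*1 - 37 = 14, d_8 = (1573 - 14^2)/51 = 1377/51 = 27, a_8 = floor((39 + 14)/27) = 1.
  m_9 = 27*1 - 14 = 13, d_9 = (1573 - 13^2)/27 = 1404/27 = 52, a_9 = floor((39 + 13)/52) = 1.
  m_10 = 52*1 - 13 = 39, d_10 = (1573 - 39^2)/52 = 52/52 = 1, a_10 = floor((39 + 39)/1) = 78.
  m_11 = 1*78 - 39 = 39, d_11 = (1573 - 39^2)/1 = 52/1 = 52: (m_11, d_11) = (m_1, d_1) = (39, 52), so from here the quotients repeat a_1, ..., a_10; the period length is 10.
So sqrt(1573) = [39; (1, 1, 1, 19, 6, 19, 1, 1, 1, 78)] with period length k = 10.
k is even, so the fundamental solution of x^2 - 1573y^2 = 1 is (p_{k-1}, q_{k-1}) = (p_9, q_9); compute convergents through index 9.
Convergents (p_i = a_i*p_{i-1} + p_{i-2}, q_i = a_i*q_{i-1} + q_{i-2} with p_{-2}=0, p_{-1}=1, q_{-2}=1, q_{-1}=0):
  i=0: a_0=39, p_0 = 39*1 + 0 = 39, q_0 = 39*0 + 1 = 1.
  i=1: a_1=1, p_1 = 1*39 + 1 = 40, q_1 = 1*1 + 0 = 1.
  i=2: a_2=1, p_2 = 1*40 + 39 = 79, q_2 = 1*1 + 1 = 2.
  i=3: a_3=1, p_3 = 1*79 + 40 = 119, q_3 = 1*2 + 1 = 3.
  i=4: a_4=19, p_4 = 19*119 + 79 = 2340, q_4 = 19*3 + 2 = 59.
  i=5: a_5=6, p_5 = 6*2340 + 119 = 14159, q_5 = 6*59 + 3 = 357.
  i=6: a_6=19, p_6 = 19*14159 + 2340 = 271361, q_6 = 19*357 + 59 = 6842.
  i=7: a_7=1, p_7 = 1*271361 + 14159 = 285520, q_7 = 1*6842 + 357 = 7199.
  i=8: a_8=1, p_8 = 1*285520 + 271361 = 556881, q_8 = 1*7199 + 6842 = 14041.
  i=9: a_9=1, p_9 = 1*556881 + 285520 = 842401, q_9 = 1*14041 + 7199 = 21240.
Check: 842401^2 - 1573*21240^2 = 709639444801 - 709639444800 = 1, so (x, y) = (842401, 21240) solves the equation, and by the theorem it is the least positive solution.

(x, y) = (842401, 21240)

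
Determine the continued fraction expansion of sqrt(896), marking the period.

[29; (1, 13, 1, 58)]

Write x_i = (sqrt(896) + m_i)/d_i with (m_0, d_0) = (0, 1). a_0 = floor(sqrt(896)) = 29, since 29^2 = 841 <= 896 < 900 = 30^2.
Iterate m_{i+1} = d_i*a_i - m_i, d_{i+1} = (896 - m_{i+1}^2)/d_i, a_{i+1} = floor((a_0 + m_{i+1})/d_{i+1}):
  m_1 = 1*29 - 0 = 29, d_1 = (896 - 29^2)/1 = 55/1 = 55, a_1 = floor((29 + 29)/55) = 1.
  m_2 = 55*1 - 29 = 26, d_2 = (896 - 26^2)/55 = 220/55 = 4, a_2 = floor((29 + 26)/4) = 13.
  m_3 = 4*13 - 26 = 26, d_3 = (896 - 26^2)/4 = 220/4 = 55, a_3 = floor((29 + 26)/55) = 1.
  m_4 = 55*1 - 26 = 29, d_4 = (896 - 29^2)/55 = 55/55 = 1, a_4 = floor((29 + 29)/1) = 58.
  m_5 = 1*58 - 29 = 29, d_5 = (896 - 29^2)/1 = 55/1 = 55: (m_5, d_5) = (m_1, d_1) = (29, 55), so from here the quotients repeat a_1, ..., a_4; the period length is 4.
Hence the expansion of sqrt(896) is a_0 = 29 followed by the repeating block 1, 13, 1, 58 (period 4).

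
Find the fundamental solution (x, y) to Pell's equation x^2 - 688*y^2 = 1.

First expand sqrt(688) as a continued fraction. With x_i = (sqrt(688) + m_i)/d_i and (m_0, d_0) = (0, 1): a_0 = floor(sqrt(688)) = 26, since 26^2 = 676 <= 688 < 729 = 27^2.
Iterate m_{i+1} = d_i*a_i - m_i, d_{i+1} = (688 - m_{i+1}^2)/d_i, a_{i+1} = floor((a_0 + m_{i+1})/d_{i+1}):
  m_1 = 1*26 - 0 = 26, d_1 = (688 - 26^2)/1 = 12/1 = 12, a_1 = floor((26 + 26)/12) = 4.
  m_2 = 12*4 - 26 = 22, d_2 = (688 - 22^2)/12 = 204/12 = 17, a_2 = floor((26 + 22)/17) = 2.
  m_3 = 17*2 - 22 = 12, d_3 = (688 - 12^2)/17 = 544/17 = 32, a_3 = floor((26 + 12)/32) = 1.
  m_4 = 32*1 - 12 = 20, d_4 = (688 - 20^2)/32 = 288/32 = 9, a_4 = floor((26 + 20)/9) = 5.
  m_5 = 9*5 - 20 = 25, d_5 = (688 - 25^2)/9 = 63/9 = 7, a_5 = floor((26 + 25)/7) = 7.
  m_6 = 7*7 - 25 = 24, d_6 = (688 - 24^2)/7 = 112/7 = 16, a_6 = floor((26 + 24)/16) = 3.
  m_7 = 16*3 - 24 = 24, d_7 = (688 - 24^2)/16 = 112/16 = 7, a_7 = floor((26 + 24)/7) = 7.
  m_8 = 7*7 - 24 = 25, d_8 = (688 - 25^2)/7 = 63/7 = 9, a_8 = floor((26 + 25)/9) = 5.
  m_9 = 9*5 - 25 = 20, d_9 = (688 - 20^2)/9 = 288/9 = 32, a_9 = floor((26 + 20)/32) = 1.
  m_10 = 32*1 - 20 = 12, d_10 = (688 - 12^2)/32 = 544/32 = 17, a_10 = floor((26 + 12)/17) = 2.
  m_11 = 17*2 - 12 = 22, d_11 = (688 - 22^2)/17 = 204/17 = 12, a_11 = floor((26 + 22)/12) = 4.
  m_12 = 12*4 - 22 = 26, d_12 = (688 - 26^2)/12 = 12/12 = 1, a_12 = floor((26 + 26)/1) = 52.
  m_13 = 1*52 - 26 = 26, d_13 = (688 - 26^2)/1 = 12/1 = 12: (m_13, d_13) = (m_1, d_1) = (26, 12), so from here the quotients repeat a_1, ..., a_12; the period length is 12.
So sqrt(688) = [26; (4, 2, 1, 5, 7, 3, 7, 5, 1, 2, 4, 52)] with period length k = 12.
k is even, so the fundamental solution of x^2 - 688y^2 = 1 is (p_{k-1}, q_{k-1}) = (p_11, q_11); compute convergents through index 11.
Convergents (p_i = a_i*p_{i-1} + p_{i-2}, q_i = a_i*q_{i-1} + q_{i-2} with p_{-2}=0, p_{-1}=1, q_{-2}=1, q_{-1}=0):
  i=0: a_0=26, p_0 = 26*1 + 0 = 26, q_0 = 26*0 + 1 = 1.
  i=1: a_1=4, p_1 = 4*26 + 1 = 105, q_1 = 4*1 + 0 = 4.
  i=2: a_2=2, p_2 = 2*105 + 26 = 236, q_2 = 2*4 + 1 = 9.
  i=3: a_3=1, p_3 = 1*236 + 105 = 341, q_3 = 1*9 + 4 = 13.
  i=4: a_4=5, p_4 = 5*341 + 236 = 1941, q_4 = 5*13 + 9 = 74.
  i=5: a_5=7, p_5 = 7*1941 + 341 = 13928, q_5 = 7*74 + 13 = 531.
  i=6: a_6=3, p_6 = 3*13928 + 1941 = 43725, q_6 = 3*531 + 74 = 1667.
  i=7: a_7=7, p_7 = 7*43725 + 13928 = 320003, q_7 = 7*1667 + 531 = 12200.
  i=8: a_8=5, p_8 = 5*320003 + 43725 = 1643740, q_8 = 5*12200 + 1667 = 62667.
  i=9: a_9=1, p_9 = 1*1643740 + 320003 = 1963743, q_9 = 1*62667 + 12200 = 74867.
  i=10: a_10=2, p_10 = 2*1963743 + 1643740 = 5571226, q_10 = 2*74867 + 62667 = 212401.
  i=11: a_11=4, p_11 = 4*5571226 + 1963743 = 24248647, q_11 = 4*212401 + 74867 = 924471.
Check: 24248647^2 - 688*924471^2 = 587996881330609 - 587996881330608 = 1, so (x, y) = (24248647, 924471) solves the equation, and by the theorem it is the least positive solution.

(x, y) = (24248647, 924471)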